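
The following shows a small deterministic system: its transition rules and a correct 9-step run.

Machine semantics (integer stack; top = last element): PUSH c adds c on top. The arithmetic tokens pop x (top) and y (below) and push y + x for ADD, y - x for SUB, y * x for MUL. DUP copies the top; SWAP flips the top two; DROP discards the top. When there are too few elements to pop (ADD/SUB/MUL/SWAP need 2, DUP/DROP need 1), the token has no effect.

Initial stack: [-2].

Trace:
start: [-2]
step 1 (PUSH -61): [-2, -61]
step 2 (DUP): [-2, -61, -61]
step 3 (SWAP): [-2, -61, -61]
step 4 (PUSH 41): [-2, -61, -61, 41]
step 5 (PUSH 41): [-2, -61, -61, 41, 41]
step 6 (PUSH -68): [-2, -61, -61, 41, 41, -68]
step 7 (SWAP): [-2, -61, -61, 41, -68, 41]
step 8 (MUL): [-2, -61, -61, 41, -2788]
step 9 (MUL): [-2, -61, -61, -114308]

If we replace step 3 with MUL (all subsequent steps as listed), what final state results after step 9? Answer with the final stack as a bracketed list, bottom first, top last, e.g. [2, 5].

[-2, 3721, -114308]

(re-executing from step 3 with the substitution; state before step 3: [-2, -61, -61])
step 3 (MUL): [-2, 3721]
step 4 (PUSH 41): [-2, 3721, 41]
step 5 (PUSH 41): [-2, 3721, 41, 41]
step 6 (PUSH -68): [-2, 3721, 41, 41, -68]
step 7 (SWAP): [-2, 3721, 41, -68, 41]
step 8 (MUL): [-2, 3721, 41, -2788]
step 9 (MUL): [-2, 3721, -114308]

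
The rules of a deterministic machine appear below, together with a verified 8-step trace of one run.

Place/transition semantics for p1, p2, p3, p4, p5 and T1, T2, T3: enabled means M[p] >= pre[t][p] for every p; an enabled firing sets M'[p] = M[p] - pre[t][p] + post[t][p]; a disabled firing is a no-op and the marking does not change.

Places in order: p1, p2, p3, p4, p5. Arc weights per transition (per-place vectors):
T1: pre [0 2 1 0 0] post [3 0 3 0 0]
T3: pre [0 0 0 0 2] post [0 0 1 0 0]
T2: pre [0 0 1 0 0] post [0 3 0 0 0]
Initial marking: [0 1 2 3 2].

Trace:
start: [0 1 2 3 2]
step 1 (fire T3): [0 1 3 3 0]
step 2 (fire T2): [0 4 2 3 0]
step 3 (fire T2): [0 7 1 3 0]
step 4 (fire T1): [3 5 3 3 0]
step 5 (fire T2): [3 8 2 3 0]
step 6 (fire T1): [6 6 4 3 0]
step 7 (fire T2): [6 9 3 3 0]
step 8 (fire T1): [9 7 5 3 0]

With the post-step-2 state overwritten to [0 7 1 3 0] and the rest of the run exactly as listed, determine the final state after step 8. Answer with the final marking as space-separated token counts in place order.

state after step 2 := [0 7 1 3 0]
step 3 (fire T2): [0 10 0 3 0]
step 4 (fire T1): [0 10 0 3 0]
step 5 (fire T2): [0 10 0 3 0]
step 6 (fire T1): [0 10 0 3 0]
step 7 (fire T2): [0 10 0 3 0]
step 8 (fire T1): [0 10 0 3 0]

0 10 0 3 0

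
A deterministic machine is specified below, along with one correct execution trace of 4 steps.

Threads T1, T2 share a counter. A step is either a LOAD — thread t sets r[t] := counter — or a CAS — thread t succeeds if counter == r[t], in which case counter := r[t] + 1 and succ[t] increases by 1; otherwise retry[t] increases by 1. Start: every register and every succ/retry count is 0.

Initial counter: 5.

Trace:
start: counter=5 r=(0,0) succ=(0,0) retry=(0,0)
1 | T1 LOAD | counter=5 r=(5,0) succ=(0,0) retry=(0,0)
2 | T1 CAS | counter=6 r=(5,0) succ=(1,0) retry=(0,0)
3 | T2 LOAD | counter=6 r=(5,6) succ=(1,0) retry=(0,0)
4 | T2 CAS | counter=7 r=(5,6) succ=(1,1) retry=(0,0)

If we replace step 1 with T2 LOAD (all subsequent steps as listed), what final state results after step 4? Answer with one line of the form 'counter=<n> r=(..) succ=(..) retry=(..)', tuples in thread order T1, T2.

(re-executing from step 1 with the substitution; state before step 1: counter=5 r=(0,0) succ=(0,0) retry=(0,0))
1 | T2 LOAD | counter=5 r=(0,5) succ=(0,0) retry=(0,0)
2 | T1 CAS | counter=5 r=(0,5) succ=(0,0) retry=(1,0)
3 | T2 LOAD | counter=5 r=(0,5) succ=(0,0) retry=(1,0)
4 | T2 CAS | counter=6 r=(0,5) succ=(0,1) retry=(1,0)

counter=6 r=(0,5) succ=(0,1) retry=(1,0)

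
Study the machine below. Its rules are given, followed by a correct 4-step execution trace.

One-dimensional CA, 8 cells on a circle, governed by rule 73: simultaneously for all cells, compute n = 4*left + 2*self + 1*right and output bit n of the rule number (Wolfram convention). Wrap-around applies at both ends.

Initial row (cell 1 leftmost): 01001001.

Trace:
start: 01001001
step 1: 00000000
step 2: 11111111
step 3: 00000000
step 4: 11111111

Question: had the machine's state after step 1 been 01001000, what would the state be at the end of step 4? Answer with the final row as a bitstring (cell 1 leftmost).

state after step 1 := 01001000
step 2: 00000011
step 3: 01111011
step 4: 01001011

01001011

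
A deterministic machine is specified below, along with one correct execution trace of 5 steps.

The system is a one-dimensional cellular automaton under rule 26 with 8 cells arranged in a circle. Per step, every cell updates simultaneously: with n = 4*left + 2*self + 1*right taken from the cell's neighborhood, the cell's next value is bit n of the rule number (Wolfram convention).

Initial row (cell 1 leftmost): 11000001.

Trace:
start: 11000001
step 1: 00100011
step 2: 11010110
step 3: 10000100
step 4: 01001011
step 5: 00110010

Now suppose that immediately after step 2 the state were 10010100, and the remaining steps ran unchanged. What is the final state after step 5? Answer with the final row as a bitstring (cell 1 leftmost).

state after step 2 := 10010100
step 3: 01100011
step 4: 01010110
step 5: 10000101

10000101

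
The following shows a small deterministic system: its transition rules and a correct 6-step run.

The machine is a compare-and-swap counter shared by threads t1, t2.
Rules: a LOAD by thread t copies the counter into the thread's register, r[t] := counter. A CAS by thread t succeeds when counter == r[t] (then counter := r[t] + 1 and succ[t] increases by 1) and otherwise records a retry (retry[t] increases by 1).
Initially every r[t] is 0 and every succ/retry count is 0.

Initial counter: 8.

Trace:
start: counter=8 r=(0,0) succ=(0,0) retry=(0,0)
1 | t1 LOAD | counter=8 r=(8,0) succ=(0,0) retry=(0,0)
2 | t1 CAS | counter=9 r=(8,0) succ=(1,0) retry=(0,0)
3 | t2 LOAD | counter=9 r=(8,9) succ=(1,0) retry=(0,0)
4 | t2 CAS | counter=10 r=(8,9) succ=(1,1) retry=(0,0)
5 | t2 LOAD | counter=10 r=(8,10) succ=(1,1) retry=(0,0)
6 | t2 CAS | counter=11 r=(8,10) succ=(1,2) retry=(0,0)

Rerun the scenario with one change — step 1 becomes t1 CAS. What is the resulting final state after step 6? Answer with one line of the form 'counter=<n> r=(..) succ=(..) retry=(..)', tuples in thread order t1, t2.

(re-executing from step 1 with the substitution; state before step 1: counter=8 r=(0,0) succ=(0,0) retry=(0,0))
1 | t1 CAS | counter=8 r=(0,0) succ=(0,0) retry=(1,0)
2 | t1 CAS | counter=8 r=(0,0) succ=(0,0) retry=(2,0)
3 | t2 LOAD | counter=8 r=(0,8) succ=(0,0) retry=(2,0)
4 | t2 CAS | counter=9 r=(0,8) succ=(0,1) retry=(2,0)
5 | t2 LOAD | counter=9 r=(0,9) succ=(0,1) retry=(2,0)
6 | t2 CAS | counter=10 r=(0,9) succ=(0,2) retry=(2,0)

counter=10 r=(0,9) succ=(0,2) retry=(2,0)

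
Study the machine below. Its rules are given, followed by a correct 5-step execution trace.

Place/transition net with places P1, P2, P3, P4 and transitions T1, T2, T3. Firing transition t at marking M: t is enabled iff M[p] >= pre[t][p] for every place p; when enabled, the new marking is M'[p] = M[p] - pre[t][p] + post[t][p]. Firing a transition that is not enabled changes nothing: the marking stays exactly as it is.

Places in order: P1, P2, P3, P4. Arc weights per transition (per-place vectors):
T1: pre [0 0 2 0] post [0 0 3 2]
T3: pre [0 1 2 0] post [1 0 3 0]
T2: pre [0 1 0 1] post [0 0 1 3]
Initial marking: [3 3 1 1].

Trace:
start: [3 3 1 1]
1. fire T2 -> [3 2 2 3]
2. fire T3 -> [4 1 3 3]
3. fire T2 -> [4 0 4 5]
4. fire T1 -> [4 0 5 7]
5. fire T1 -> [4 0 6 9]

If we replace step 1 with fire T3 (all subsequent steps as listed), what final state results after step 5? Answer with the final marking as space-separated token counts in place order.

(re-executing from step 1 with the substitution; state before step 1: [3 3 1 1])
1. fire T3 -> [3 3 1 1]
2. fire T3 -> [3 3 1 1]
3. fire T2 -> [3 2 2 3]
4. fire T1 -> [3 2 3 5]
5. fire T1 -> [3 2 4 7]

3 2 4 7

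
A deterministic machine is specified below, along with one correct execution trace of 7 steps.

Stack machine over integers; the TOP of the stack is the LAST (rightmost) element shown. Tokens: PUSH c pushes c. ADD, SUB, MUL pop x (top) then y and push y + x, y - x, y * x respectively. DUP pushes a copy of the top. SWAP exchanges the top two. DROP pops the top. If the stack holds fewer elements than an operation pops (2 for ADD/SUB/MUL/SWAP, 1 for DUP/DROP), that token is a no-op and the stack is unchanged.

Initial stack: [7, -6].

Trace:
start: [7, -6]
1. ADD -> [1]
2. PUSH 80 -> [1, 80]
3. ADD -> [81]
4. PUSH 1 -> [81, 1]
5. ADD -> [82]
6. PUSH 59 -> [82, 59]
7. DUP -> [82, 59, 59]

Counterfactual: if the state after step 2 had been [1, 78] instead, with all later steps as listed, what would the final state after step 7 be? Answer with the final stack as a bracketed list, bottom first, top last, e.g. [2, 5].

state after step 2 := [1, 78]
3. ADD -> [79]
4. PUSH 1 -> [79, 1]
5. ADD -> [80]
6. PUSH 59 -> [80, 59]
7. DUP -> [80, 59, 59]

[80, 59, 59]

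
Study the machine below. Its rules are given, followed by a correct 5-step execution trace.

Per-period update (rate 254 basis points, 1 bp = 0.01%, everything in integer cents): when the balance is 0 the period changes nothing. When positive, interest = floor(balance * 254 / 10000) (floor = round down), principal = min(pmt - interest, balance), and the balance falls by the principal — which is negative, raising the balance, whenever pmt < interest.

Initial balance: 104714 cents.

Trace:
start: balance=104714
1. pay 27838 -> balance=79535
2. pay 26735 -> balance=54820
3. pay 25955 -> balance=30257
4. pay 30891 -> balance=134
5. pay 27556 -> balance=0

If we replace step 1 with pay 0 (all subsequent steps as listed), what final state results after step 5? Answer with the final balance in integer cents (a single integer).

(re-executing from step 1 with the substitution; state before step 1: balance=104714)
1. pay 0 -> balance=107373
2. pay 26735 -> balance=83365
3. pay 25955 -> balance=59527
4. pay 30891 -> balance=30147
5. pay 27556 -> balance=3356

3356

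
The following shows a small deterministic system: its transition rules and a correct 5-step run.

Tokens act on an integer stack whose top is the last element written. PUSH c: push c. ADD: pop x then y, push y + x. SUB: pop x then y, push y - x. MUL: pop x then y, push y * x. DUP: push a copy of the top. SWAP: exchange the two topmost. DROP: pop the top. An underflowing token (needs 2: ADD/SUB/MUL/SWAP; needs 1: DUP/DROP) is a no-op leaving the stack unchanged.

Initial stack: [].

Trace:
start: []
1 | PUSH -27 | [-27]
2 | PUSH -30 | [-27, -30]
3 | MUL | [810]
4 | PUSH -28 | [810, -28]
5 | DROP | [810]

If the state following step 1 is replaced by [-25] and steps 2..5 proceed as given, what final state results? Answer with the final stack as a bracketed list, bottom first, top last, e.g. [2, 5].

state after step 1 := [-25]
2 | PUSH -30 | [-25, -30]
3 | MUL | [750]
4 | PUSH -28 | [750, -28]
5 | DROP | [750]

[750]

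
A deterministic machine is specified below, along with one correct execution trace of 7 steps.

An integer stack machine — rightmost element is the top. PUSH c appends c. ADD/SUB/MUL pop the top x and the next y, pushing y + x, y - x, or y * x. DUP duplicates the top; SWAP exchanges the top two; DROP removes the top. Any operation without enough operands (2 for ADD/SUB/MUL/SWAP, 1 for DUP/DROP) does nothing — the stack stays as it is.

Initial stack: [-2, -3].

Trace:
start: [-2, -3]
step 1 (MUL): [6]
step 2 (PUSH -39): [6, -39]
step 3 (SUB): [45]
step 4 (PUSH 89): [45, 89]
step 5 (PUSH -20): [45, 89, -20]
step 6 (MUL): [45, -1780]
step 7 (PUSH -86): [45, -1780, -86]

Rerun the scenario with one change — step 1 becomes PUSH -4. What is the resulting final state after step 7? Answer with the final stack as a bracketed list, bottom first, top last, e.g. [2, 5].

(re-executing from step 1 with the substitution; state before step 1: [-2, -3])
step 1 (PUSH -4): [-2, -3, -4]
step 2 (PUSH -39): [-2, -3, -4, -39]
step 3 (SUB): [-2, -3, 35]
step 4 (PUSH 89): [-2, -3, 35, 89]
step 5 (PUSH -20): [-2, -3, 35, 89, -20]
step 6 (MUL): [-2, -3, 35, -1780]
step 7 (PUSH -86): [-2, -3, 35, -1780, -86]

[-2, -3, 35, -1780, -86]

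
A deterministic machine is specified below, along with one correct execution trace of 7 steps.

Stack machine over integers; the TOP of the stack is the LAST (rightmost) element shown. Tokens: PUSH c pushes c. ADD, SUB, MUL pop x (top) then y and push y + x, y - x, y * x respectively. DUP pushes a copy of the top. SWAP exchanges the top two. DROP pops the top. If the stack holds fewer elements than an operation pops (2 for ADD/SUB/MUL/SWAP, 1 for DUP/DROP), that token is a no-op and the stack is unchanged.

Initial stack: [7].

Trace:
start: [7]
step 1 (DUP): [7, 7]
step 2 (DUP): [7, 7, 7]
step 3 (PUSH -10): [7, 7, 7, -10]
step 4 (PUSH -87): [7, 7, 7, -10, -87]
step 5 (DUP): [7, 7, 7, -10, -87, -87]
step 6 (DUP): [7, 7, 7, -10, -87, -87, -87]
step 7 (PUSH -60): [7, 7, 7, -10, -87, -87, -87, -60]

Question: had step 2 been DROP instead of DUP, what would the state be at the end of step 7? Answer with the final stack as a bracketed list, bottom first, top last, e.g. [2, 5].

(re-executing from step 2 with the substitution; state before step 2: [7, 7])
step 2 (DROP): [7]
step 3 (PUSH -10): [7, -10]
step 4 (PUSH -87): [7, -10, -87]
step 5 (DUP): [7, -10, -87, -87]
step 6 (DUP): [7, -10, -87, -87, -87]
step 7 (PUSH -60): [7, -10, -87, -87, -87, -60]

[7, -10, -87, -87, -87, -60]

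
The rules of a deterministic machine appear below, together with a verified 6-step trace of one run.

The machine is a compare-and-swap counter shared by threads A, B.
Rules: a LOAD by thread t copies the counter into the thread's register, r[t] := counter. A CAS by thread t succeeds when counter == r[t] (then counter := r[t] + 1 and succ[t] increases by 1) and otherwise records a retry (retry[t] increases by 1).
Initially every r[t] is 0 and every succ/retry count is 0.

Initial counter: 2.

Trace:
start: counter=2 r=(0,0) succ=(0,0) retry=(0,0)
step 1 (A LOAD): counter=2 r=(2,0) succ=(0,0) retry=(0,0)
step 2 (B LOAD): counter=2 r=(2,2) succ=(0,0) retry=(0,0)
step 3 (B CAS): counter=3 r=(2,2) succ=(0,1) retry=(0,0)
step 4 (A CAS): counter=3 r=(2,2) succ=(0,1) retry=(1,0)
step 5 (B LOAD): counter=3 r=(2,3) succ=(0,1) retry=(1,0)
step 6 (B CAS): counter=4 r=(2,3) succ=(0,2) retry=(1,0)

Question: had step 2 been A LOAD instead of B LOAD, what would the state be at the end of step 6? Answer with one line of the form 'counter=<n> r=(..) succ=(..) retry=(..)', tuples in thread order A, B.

counter=4 r=(2,3) succ=(1,1) retry=(0,1)

(re-executing from step 2 with the substitution; state before step 2: counter=2 r=(2,0) succ=(0,0) retry=(0,0))
step 2 (A LOAD): counter=2 r=(2,0) succ=(0,0) retry=(0,0)
step 3 (B CAS): counter=2 r=(2,0) succ=(0,0) retry=(0,1)
step 4 (A CAS): counter=3 r=(2,0) succ=(1,0) retry=(0,1)
step 5 (B LOAD): counter=3 r=(2,3) succ=(1,0) retry=(0,1)
step 6 (B CAS): counter=4 r=(2,3) succ=(1,1) retry=(0,1)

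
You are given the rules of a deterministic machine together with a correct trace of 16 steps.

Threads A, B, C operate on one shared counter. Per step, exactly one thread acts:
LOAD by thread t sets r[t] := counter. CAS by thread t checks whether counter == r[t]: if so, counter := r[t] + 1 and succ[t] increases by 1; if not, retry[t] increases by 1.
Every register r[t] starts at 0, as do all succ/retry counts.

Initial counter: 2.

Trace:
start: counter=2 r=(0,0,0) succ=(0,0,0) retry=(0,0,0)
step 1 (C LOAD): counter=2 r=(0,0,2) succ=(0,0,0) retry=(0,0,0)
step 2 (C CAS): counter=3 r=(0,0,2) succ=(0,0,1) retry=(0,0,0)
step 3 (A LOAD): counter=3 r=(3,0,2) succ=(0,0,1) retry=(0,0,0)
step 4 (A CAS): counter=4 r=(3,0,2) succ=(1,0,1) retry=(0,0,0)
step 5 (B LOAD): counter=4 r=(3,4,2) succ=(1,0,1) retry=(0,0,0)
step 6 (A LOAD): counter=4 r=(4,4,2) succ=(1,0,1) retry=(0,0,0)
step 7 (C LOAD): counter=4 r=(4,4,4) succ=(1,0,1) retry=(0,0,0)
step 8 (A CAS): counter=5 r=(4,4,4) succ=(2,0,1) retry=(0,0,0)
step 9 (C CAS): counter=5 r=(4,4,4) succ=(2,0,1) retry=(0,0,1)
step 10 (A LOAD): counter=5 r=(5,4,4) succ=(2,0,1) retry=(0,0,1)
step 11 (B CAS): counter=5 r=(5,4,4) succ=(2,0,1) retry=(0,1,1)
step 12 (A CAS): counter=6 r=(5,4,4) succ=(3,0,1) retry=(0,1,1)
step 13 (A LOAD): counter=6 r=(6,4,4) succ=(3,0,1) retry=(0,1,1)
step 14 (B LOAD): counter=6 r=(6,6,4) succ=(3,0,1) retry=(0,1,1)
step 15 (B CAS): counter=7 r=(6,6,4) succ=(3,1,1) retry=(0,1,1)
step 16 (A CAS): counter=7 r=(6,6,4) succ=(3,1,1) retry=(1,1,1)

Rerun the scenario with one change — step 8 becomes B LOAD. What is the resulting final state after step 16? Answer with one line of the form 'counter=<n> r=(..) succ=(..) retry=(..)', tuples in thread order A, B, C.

counter=7 r=(6,6,4) succ=(2,1,2) retry=(1,1,0)

(re-executing from step 8 with the substitution; state before step 8: counter=4 r=(4,4,4) succ=(1,0,1) retry=(0,0,0))
step 8 (B LOAD): counter=4 r=(4,4,4) succ=(1,0,1) retry=(0,0,0)
step 9 (C CAS): counter=5 r=(4,4,4) succ=(1,0,2) retry=(0,0,0)
step 10 (A LOAD): counter=5 r=(5,4,4) succ=(1,0,2) retry=(0,0,0)
step 11 (B CAS): counter=5 r=(5,4,4) succ=(1,0,2) retry=(0,1,0)
step 12 (A CAS): counter=6 r=(5,4,4) succ=(2,0,2) retry=(0,1,0)
step 13 (A LOAD): counter=6 r=(6,4,4) succ=(2,0,2) retry=(0,1,0)
step 14 (B LOAD): counter=6 r=(6,6,4) succ=(2,0,2) retry=(0,1,0)
step 15 (B CAS): counter=7 r=(6,6,4) succ=(2,1,2) retry=(0,1,0)
step 16 (A CAS): counter=7 r=(6,6,4) succ=(2,1,2) retry=(1,1,0)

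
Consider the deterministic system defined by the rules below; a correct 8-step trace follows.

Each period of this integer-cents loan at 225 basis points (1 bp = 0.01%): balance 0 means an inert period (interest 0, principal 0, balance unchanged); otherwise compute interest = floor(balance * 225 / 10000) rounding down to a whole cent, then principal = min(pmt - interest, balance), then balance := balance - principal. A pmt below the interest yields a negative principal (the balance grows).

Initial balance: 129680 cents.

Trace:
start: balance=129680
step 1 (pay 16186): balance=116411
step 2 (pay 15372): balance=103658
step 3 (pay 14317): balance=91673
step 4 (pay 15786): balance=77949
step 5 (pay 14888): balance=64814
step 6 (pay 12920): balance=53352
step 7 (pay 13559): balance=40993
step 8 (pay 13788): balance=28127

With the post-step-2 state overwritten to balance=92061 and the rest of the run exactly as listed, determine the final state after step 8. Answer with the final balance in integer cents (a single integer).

state after step 2 := balance=92061
step 3 (pay 14317): balance=79815
step 4 (pay 15786): balance=65824
step 5 (pay 14888): balance=52417
step 6 (pay 12920): balance=40676
step 7 (pay 13559): balance=28032
step 8 (pay 13788): balance=14874

14874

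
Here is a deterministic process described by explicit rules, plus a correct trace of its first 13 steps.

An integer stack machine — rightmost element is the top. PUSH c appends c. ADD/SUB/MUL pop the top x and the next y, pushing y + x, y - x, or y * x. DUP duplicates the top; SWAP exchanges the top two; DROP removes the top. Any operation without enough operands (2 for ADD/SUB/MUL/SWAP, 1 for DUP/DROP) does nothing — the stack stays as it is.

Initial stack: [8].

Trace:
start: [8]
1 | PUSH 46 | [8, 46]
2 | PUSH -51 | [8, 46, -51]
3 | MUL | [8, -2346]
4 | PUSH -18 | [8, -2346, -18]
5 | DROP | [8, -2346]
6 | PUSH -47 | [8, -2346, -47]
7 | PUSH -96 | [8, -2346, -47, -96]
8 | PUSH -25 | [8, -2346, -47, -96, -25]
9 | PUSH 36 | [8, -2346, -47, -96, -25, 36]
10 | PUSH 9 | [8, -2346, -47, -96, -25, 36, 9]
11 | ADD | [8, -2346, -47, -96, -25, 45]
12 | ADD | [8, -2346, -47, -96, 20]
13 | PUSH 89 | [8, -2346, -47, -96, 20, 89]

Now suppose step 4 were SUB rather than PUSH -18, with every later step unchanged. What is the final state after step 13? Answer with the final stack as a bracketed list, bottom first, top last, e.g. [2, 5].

(re-executing from step 4 with the substitution; state before step 4: [8, -2346])
4 | SUB | [2354]
5 | DROP | []
6 | PUSH -47 | [-47]
7 | PUSH -96 | [-47, -96]
8 | PUSH -25 | [-47, -96, -25]
9 | PUSH 36 | [-47, -96, -25, 36]
10 | PUSH 9 | [-47, -96, -25, 36, 9]
11 | ADD | [-47, -96, -25, 45]
12 | ADD | [-47, -96, 20]
13 | PUSH 89 | [-47, -96, 20, 89]

[-47, -96, 20, 89]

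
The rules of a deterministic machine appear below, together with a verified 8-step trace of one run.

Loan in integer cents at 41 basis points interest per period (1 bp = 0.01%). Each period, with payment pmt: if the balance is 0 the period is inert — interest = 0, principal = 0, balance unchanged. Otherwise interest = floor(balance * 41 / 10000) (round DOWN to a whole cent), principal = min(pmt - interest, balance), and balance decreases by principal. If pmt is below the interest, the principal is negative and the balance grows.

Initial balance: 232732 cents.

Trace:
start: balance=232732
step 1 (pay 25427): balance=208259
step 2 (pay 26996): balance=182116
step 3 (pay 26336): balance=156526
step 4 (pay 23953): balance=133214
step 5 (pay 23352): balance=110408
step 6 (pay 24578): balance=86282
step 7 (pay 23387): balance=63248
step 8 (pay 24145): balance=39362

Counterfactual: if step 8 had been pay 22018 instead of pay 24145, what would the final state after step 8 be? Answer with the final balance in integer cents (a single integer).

(re-executing from step 8 with the substitution; state before step 8: balance=63248)
step 8 (pay 22018): balance=41489

41489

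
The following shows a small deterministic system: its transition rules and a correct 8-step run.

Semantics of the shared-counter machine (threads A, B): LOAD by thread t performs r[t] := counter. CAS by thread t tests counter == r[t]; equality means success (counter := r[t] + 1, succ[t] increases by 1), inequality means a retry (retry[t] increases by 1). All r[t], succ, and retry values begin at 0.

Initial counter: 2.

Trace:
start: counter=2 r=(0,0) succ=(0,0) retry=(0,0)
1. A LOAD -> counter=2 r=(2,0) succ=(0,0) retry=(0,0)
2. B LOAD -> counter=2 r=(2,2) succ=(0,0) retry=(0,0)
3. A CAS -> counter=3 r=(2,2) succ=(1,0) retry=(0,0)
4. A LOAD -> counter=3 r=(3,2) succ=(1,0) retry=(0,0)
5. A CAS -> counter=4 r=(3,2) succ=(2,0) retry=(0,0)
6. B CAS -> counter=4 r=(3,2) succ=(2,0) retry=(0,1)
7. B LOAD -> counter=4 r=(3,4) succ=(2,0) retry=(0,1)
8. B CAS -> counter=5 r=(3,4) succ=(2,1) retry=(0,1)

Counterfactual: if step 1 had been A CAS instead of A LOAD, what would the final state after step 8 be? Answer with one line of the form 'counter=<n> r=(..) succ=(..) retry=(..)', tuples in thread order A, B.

(re-executing from step 1 with the substitution; state before step 1: counter=2 r=(0,0) succ=(0,0) retry=(0,0))
1. A CAS -> counter=2 r=(0,0) succ=(0,0) retry=(1,0)
2. B LOAD -> counter=2 r=(0,2) succ=(0,0) retry=(1,0)
3. A CAS -> counter=2 r=(0,2) succ=(0,0) retry=(2,0)
4. A LOAD -> counter=2 r=(2,2) succ=(0,0) retry=(2,0)
5. A CAS -> counter=3 r=(2,2) succ=(1,0) retry=(2,0)
6. B CAS -> counter=3 r=(2,2) succ=(1,0) retry=(2,1)
7. B LOAD -> counter=3 r=(2,3) succ=(1,0) retry=(2,1)
8. B CAS -> counter=4 r=(2,3) succ=(1,1) retry=(2,1)

counter=4 r=(2,3) succ=(1,1) retry=(2,1)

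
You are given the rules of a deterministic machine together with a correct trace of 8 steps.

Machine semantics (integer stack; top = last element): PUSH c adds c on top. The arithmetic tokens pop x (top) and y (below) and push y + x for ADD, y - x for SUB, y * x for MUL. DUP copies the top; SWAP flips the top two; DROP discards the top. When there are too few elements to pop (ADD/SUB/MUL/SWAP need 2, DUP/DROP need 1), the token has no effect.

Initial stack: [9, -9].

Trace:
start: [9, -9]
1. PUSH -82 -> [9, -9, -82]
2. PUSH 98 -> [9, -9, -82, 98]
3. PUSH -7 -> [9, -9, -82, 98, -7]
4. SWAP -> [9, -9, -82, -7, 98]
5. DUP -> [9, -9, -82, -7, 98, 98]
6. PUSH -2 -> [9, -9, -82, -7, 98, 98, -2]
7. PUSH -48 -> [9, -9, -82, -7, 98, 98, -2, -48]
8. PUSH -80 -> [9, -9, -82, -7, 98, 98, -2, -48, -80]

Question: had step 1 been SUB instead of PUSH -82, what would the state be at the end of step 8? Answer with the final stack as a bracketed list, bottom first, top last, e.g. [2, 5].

[18, -7, 98, 98, -2, -48, -80]

(re-executing from step 1 with the substitution; state before step 1: [9, -9])
1. SUB -> [18]
2. PUSH 98 -> [18, 98]
3. PUSH -7 -> [18, 98, -7]
4. SWAP -> [18, -7, 98]
5. DUP -> [18, -7, 98, 98]
6. PUSH -2 -> [18, -7, 98, 98, -2]
7. PUSH -48 -> [18, -7, 98, 98, -2, -48]
8. PUSH -80 -> [18, -7, 98, 98, -2, -48, -80]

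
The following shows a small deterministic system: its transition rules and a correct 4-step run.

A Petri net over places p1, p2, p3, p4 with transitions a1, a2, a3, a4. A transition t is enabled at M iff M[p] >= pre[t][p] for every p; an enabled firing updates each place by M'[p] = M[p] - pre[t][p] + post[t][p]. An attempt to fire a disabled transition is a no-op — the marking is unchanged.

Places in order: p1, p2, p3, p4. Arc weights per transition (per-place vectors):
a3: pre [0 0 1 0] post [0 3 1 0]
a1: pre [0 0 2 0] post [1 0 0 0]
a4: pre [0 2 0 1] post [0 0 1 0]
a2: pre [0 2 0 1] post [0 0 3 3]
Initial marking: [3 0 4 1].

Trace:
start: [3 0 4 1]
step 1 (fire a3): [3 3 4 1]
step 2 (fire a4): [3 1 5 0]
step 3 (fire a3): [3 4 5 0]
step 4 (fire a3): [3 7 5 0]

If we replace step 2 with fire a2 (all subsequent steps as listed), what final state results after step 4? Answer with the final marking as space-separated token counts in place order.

(re-executing from step 2 with the substitution; state before step 2: [3 3 4 1])
step 2 (fire a2): [3 1 7 3]
step 3 (fire a3): [3 4 7 3]
step 4 (fire a3): [3 7 7 3]

3 7 7 3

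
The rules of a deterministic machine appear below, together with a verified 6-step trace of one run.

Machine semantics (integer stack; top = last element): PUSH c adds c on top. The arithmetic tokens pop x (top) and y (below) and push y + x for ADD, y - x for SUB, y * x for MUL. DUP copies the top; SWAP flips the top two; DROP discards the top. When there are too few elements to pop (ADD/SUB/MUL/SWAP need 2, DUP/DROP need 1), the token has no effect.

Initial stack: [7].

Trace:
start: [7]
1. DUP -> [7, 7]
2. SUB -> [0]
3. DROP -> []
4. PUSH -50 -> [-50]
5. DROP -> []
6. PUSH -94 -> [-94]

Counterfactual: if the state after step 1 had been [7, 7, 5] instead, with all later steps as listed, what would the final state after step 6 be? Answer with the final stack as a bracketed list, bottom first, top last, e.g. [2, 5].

state after step 1 := [7, 7, 5]
2. SUB -> [7, 2]
3. DROP -> [7]
4. PUSH -50 -> [7, -50]
5. DROP -> [7]
6. PUSH -94 -> [7, -94]

[7, -94]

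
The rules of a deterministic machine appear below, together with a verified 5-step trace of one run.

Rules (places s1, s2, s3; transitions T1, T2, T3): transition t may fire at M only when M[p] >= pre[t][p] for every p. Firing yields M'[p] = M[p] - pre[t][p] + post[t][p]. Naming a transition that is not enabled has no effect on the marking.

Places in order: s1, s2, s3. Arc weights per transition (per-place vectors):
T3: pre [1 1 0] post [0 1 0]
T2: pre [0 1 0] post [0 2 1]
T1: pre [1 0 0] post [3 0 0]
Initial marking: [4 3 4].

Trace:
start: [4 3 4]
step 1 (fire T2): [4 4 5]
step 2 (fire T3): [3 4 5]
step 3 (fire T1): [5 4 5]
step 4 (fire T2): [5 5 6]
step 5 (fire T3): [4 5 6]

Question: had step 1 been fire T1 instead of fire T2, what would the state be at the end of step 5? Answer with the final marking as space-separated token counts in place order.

(re-executing from step 1 with the substitution; state before step 1: [4 3 4])
step 1 (fire T1): [6 3 4]
step 2 (fire T3): [5 3 4]
step 3 (fire T1): [7 3 4]
step 4 (fire T2): [7 4 5]
step 5 (fire T3): [6 4 5]

6 4 5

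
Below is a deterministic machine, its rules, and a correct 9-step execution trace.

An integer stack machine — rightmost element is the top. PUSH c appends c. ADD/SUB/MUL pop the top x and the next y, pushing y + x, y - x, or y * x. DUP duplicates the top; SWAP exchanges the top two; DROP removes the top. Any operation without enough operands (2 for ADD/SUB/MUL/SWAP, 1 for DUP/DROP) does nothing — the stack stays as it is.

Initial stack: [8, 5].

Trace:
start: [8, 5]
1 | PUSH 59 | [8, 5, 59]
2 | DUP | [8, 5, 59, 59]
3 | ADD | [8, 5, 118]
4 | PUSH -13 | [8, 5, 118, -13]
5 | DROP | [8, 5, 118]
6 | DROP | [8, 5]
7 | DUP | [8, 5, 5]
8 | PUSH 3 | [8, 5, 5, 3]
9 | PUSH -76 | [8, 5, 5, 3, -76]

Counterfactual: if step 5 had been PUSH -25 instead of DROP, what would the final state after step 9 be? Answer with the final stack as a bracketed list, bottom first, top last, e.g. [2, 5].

(re-executing from step 5 with the substitution; state before step 5: [8, 5, 118, -13])
5 | PUSH -25 | [8, 5, 118, -13, -25]
6 | DROP | [8, 5, 118, -13]
7 | DUP | [8, 5, 118, -13, -13]
8 | PUSH 3 | [8, 5, 118, -13, -13, 3]
9 | PUSH -76 | [8, 5, 118, -13, -13, 3, -76]

[8, 5, 118, -13, -13, 3, -76]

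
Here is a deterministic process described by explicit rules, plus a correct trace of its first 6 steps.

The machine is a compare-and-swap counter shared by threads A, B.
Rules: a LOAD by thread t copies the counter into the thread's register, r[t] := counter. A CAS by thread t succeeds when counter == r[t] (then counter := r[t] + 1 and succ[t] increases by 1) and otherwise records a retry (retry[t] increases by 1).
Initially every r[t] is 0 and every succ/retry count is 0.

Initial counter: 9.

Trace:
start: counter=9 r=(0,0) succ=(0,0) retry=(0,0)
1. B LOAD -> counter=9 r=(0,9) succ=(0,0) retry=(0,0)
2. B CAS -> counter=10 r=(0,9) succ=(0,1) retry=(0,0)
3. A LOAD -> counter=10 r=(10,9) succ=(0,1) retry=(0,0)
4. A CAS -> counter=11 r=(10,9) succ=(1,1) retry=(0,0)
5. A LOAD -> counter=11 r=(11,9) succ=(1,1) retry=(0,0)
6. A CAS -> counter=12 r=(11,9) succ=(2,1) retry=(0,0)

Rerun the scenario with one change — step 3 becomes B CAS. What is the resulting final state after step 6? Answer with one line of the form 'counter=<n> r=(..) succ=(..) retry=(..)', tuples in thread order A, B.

counter=11 r=(10,9) succ=(1,1) retry=(1,1)

(re-executing from step 3 with the substitution; state before step 3: counter=10 r=(0,9) succ=(0,1) retry=(0,0))
3. B CAS -> counter=10 r=(0,9) succ=(0,1) retry=(0,1)
4. A CAS -> counter=10 r=(0,9) succ=(0,1) retry=(1,1)
5. A LOAD -> counter=10 r=(10,9) succ=(0,1) retry=(1,1)
6. A CAS -> counter=11 r=(10,9) succ=(1,1) retry=(1,1)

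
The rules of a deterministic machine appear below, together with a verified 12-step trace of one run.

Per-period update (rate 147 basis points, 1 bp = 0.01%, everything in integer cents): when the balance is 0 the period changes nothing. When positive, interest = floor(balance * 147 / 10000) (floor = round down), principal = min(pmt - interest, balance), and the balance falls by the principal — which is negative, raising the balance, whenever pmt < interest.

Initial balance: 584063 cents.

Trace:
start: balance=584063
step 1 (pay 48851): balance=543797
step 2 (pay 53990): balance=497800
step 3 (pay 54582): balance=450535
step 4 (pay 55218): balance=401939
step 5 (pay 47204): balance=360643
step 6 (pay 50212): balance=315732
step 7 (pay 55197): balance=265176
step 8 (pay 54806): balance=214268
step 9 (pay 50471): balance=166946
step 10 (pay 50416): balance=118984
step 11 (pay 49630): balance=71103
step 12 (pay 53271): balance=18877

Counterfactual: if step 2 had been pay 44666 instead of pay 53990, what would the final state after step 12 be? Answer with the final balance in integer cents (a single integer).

29664

(re-executing from step 2 with the substitution; state before step 2: balance=543797)
step 2 (pay 44666): balance=507124
step 3 (pay 54582): balance=459996
step 4 (pay 55218): balance=411539
step 5 (pay 47204): balance=370384
step 6 (pay 50212): balance=325616
step 7 (pay 55197): balance=275205
step 8 (pay 54806): balance=224444
step 9 (pay 50471): balance=177272
step 10 (pay 50416): balance=129461
step 11 (pay 49630): balance=81734
step 12 (pay 53271): balance=29664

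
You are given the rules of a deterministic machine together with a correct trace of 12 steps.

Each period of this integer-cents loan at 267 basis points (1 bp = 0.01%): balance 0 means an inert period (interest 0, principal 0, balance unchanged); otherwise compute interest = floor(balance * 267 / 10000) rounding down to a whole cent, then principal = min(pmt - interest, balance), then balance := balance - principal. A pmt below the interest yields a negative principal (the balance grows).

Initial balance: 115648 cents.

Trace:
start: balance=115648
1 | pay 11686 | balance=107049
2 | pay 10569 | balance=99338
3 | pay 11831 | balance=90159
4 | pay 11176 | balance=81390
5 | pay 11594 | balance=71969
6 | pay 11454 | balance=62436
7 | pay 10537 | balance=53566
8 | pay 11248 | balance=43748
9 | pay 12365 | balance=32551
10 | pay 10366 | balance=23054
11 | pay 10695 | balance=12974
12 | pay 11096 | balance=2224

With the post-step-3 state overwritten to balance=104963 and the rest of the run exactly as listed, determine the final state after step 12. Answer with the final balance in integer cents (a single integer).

20987

state after step 3 := balance=104963
4 | pay 11176 | balance=96589
5 | pay 11594 | balance=87573
6 | pay 11454 | balance=78457
7 | pay 10537 | balance=70014
8 | pay 11248 | balance=60635
9 | pay 12365 | balance=49888
10 | pay 10366 | balance=40854
11 | pay 10695 | balance=31249
12 | pay 11096 | balance=20987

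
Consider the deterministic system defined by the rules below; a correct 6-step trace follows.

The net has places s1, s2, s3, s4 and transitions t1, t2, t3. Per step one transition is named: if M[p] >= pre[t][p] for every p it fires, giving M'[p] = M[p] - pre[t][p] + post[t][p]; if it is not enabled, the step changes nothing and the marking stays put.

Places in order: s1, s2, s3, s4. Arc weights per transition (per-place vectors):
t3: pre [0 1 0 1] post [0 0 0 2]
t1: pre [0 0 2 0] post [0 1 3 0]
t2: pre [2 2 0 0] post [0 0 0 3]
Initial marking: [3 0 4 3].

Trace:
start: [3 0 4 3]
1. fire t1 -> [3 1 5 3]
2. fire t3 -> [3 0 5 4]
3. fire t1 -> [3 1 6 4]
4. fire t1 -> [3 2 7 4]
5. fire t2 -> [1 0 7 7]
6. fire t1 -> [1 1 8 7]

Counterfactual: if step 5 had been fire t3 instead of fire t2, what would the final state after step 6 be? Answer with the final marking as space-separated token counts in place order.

3 2 8 5

(re-executing from step 5 with the substitution; state before step 5: [3 2 7 4])
5. fire t3 -> [3 1 7 5]
6. fire t1 -> [3 2 8 5]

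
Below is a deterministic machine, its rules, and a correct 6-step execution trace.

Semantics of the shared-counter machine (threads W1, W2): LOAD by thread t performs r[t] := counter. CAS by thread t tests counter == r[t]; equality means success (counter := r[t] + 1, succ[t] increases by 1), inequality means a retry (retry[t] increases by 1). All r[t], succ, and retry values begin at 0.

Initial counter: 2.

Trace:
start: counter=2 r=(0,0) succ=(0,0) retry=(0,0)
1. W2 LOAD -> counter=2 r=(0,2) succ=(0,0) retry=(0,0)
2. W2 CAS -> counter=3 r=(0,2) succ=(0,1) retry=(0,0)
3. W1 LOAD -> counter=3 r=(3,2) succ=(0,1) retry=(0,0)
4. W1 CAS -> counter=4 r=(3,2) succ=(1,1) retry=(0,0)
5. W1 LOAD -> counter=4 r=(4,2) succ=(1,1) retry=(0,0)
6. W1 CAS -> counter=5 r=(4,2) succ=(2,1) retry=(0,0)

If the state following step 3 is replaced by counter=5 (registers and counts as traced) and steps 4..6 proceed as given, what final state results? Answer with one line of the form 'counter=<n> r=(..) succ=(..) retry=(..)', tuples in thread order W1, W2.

state after step 3 := counter=5 r=(3,2) succ=(0,1) retry=(0,0)
4. W1 CAS -> counter=5 r=(3,2) succ=(0,1) retry=(1,0)
5. W1 LOAD -> counter=5 r=(5,2) succ=(0,1) retry=(1,0)
6. W1 CAS -> counter=6 r=(5,2) succ=(1,1) retry=(1,0)

counter=6 r=(5,2) succ=(1,1) retry=(1,0)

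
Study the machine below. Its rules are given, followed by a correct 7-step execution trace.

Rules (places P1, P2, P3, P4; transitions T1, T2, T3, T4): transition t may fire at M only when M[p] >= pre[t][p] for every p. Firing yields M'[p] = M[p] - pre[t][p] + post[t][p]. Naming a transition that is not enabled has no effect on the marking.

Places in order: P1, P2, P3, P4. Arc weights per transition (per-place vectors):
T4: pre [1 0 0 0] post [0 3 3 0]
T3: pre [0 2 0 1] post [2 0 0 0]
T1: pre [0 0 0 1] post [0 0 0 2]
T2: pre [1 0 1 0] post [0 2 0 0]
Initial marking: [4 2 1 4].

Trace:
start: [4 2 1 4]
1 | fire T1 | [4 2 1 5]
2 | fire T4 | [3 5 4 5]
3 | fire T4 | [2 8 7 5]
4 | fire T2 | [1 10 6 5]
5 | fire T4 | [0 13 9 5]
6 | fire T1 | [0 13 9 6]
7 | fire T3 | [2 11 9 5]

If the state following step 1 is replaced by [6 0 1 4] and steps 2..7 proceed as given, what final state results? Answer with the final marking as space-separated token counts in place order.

state after step 1 := [6 0 1 4]
2 | fire T4 | [5 3 4 4]
3 | fire T4 | [4 6 7 4]
4 | fire T2 | [3 8 6 4]
5 | fire T4 | [2 11 9 4]
6 | fire T1 | [2 11 9 5]
7 | fire T3 | [4 9 9 4]

4 9 9 4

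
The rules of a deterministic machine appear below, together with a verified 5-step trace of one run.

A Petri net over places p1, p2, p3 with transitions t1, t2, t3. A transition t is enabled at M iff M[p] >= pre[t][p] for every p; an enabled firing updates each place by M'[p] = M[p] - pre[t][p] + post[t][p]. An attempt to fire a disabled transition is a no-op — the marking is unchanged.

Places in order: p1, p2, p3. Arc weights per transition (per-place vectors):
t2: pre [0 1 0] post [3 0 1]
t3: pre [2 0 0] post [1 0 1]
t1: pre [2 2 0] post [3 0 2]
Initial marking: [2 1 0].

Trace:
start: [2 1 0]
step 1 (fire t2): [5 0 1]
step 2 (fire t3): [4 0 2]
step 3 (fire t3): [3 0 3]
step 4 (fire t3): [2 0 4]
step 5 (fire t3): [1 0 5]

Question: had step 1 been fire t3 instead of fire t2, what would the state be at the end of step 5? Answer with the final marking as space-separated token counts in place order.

(re-executing from step 1 with the substitution; state before step 1: [2 1 0])
step 1 (fire t3): [1 1 1]
step 2 (fire t3): [1 1 1]
step 3 (fire t3): [1 1 1]
step 4 (fire t3): [1 1 1]
step 5 (fire t3): [1 1 1]

1 1 1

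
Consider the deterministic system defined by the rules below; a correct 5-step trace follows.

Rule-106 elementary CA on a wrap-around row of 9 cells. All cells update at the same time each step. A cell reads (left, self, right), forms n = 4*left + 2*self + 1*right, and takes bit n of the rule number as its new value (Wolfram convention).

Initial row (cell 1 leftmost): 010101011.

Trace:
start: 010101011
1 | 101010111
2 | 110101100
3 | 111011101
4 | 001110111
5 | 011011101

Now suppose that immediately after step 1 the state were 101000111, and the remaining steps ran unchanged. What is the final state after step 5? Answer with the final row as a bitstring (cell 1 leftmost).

101111101

state after step 1 := 101000111
2 | 110001100
3 | 110011101
4 | 010110111
5 | 101111101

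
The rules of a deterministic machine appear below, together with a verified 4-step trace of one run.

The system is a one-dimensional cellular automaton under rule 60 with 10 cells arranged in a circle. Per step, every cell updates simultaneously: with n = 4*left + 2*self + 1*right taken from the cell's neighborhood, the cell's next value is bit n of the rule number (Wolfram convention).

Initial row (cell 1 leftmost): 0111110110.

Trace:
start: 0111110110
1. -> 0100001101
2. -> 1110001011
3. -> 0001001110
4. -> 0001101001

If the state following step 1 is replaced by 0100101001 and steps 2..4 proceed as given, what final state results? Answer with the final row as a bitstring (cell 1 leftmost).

state after step 1 := 0100101001
2. -> 1110111101
3. -> 0001100011
4. -> 1001010010

1001010010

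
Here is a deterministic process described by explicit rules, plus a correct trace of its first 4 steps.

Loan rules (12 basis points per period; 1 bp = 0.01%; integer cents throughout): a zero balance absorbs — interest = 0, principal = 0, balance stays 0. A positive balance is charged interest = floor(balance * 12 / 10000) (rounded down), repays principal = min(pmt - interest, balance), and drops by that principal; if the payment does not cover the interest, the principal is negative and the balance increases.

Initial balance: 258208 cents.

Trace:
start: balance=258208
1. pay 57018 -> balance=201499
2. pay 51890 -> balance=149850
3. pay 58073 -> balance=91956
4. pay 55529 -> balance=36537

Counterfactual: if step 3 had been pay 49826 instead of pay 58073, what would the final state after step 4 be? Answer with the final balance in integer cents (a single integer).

44794

(re-executing from step 3 with the substitution; state before step 3: balance=149850)
3. pay 49826 -> balance=100203
4. pay 55529 -> balance=44794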